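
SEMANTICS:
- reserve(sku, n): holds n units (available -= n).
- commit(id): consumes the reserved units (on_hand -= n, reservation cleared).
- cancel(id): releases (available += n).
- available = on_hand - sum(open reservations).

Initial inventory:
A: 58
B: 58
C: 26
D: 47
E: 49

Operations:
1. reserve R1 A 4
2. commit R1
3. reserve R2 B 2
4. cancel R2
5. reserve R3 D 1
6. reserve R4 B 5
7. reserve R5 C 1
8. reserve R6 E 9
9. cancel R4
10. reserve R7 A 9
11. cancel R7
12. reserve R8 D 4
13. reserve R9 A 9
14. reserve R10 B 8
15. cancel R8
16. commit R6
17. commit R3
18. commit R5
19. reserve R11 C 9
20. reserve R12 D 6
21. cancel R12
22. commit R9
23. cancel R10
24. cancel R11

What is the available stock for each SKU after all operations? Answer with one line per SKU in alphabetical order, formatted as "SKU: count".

Step 1: reserve R1 A 4 -> on_hand[A=58 B=58 C=26 D=47 E=49] avail[A=54 B=58 C=26 D=47 E=49] open={R1}
Step 2: commit R1 -> on_hand[A=54 B=58 C=26 D=47 E=49] avail[A=54 B=58 C=26 D=47 E=49] open={}
Step 3: reserve R2 B 2 -> on_hand[A=54 B=58 C=26 D=47 E=49] avail[A=54 B=56 C=26 D=47 E=49] open={R2}
Step 4: cancel R2 -> on_hand[A=54 B=58 C=26 D=47 E=49] avail[A=54 B=58 C=26 D=47 E=49] open={}
Step 5: reserve R3 D 1 -> on_hand[A=54 B=58 C=26 D=47 E=49] avail[A=54 B=58 C=26 D=46 E=49] open={R3}
Step 6: reserve R4 B 5 -> on_hand[A=54 B=58 C=26 D=47 E=49] avail[A=54 B=53 C=26 D=46 E=49] open={R3,R4}
Step 7: reserve R5 C 1 -> on_hand[A=54 B=58 C=26 D=47 E=49] avail[A=54 B=53 C=25 D=46 E=49] open={R3,R4,R5}
Step 8: reserve R6 E 9 -> on_hand[A=54 B=58 C=26 D=47 E=49] avail[A=54 B=53 C=25 D=46 E=40] open={R3,R4,R5,R6}
Step 9: cancel R4 -> on_hand[A=54 B=58 C=26 D=47 E=49] avail[A=54 B=58 C=25 D=46 E=40] open={R3,R5,R6}
Step 10: reserve R7 A 9 -> on_hand[A=54 B=58 C=26 D=47 E=49] avail[A=45 B=58 C=25 D=46 E=40] open={R3,R5,R6,R7}
Step 11: cancel R7 -> on_hand[A=54 B=58 C=26 D=47 E=49] avail[A=54 B=58 C=25 D=46 E=40] open={R3,R5,R6}
Step 12: reserve R8 D 4 -> on_hand[A=54 B=58 C=26 D=47 E=49] avail[A=54 B=58 C=25 D=42 E=40] open={R3,R5,R6,R8}
Step 13: reserve R9 A 9 -> on_hand[A=54 B=58 C=26 D=47 E=49] avail[A=45 B=58 C=25 D=42 E=40] open={R3,R5,R6,R8,R9}
Step 14: reserve R10 B 8 -> on_hand[A=54 B=58 C=26 D=47 E=49] avail[A=45 B=50 C=25 D=42 E=40] open={R10,R3,R5,R6,R8,R9}
Step 15: cancel R8 -> on_hand[A=54 B=58 C=26 D=47 E=49] avail[A=45 B=50 C=25 D=46 E=40] open={R10,R3,R5,R6,R9}
Step 16: commit R6 -> on_hand[A=54 B=58 C=26 D=47 E=40] avail[A=45 B=50 C=25 D=46 E=40] open={R10,R3,R5,R9}
Step 17: commit R3 -> on_hand[A=54 B=58 C=26 D=46 E=40] avail[A=45 B=50 C=25 D=46 E=40] open={R10,R5,R9}
Step 18: commit R5 -> on_hand[A=54 B=58 C=25 D=46 E=40] avail[A=45 B=50 C=25 D=46 E=40] open={R10,R9}
Step 19: reserve R11 C 9 -> on_hand[A=54 B=58 C=25 D=46 E=40] avail[A=45 B=50 C=16 D=46 E=40] open={R10,R11,R9}
Step 20: reserve R12 D 6 -> on_hand[A=54 B=58 C=25 D=46 E=40] avail[A=45 B=50 C=16 D=40 E=40] open={R10,R11,R12,R9}
Step 21: cancel R12 -> on_hand[A=54 B=58 C=25 D=46 E=40] avail[A=45 B=50 C=16 D=46 E=40] open={R10,R11,R9}
Step 22: commit R9 -> on_hand[A=45 B=58 C=25 D=46 E=40] avail[A=45 B=50 C=16 D=46 E=40] open={R10,R11}
Step 23: cancel R10 -> on_hand[A=45 B=58 C=25 D=46 E=40] avail[A=45 B=58 C=16 D=46 E=40] open={R11}
Step 24: cancel R11 -> on_hand[A=45 B=58 C=25 D=46 E=40] avail[A=45 B=58 C=25 D=46 E=40] open={}

Answer: A: 45
B: 58
C: 25
D: 46
E: 40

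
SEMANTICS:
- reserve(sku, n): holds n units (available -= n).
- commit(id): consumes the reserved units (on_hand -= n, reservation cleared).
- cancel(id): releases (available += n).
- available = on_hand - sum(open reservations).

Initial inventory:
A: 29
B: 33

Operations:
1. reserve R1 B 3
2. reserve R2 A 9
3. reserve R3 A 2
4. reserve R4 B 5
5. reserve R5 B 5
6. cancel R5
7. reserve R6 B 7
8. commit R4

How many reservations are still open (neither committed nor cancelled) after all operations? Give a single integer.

Step 1: reserve R1 B 3 -> on_hand[A=29 B=33] avail[A=29 B=30] open={R1}
Step 2: reserve R2 A 9 -> on_hand[A=29 B=33] avail[A=20 B=30] open={R1,R2}
Step 3: reserve R3 A 2 -> on_hand[A=29 B=33] avail[A=18 B=30] open={R1,R2,R3}
Step 4: reserve R4 B 5 -> on_hand[A=29 B=33] avail[A=18 B=25] open={R1,R2,R3,R4}
Step 5: reserve R5 B 5 -> on_hand[A=29 B=33] avail[A=18 B=20] open={R1,R2,R3,R4,R5}
Step 6: cancel R5 -> on_hand[A=29 B=33] avail[A=18 B=25] open={R1,R2,R3,R4}
Step 7: reserve R6 B 7 -> on_hand[A=29 B=33] avail[A=18 B=18] open={R1,R2,R3,R4,R6}
Step 8: commit R4 -> on_hand[A=29 B=28] avail[A=18 B=18] open={R1,R2,R3,R6}
Open reservations: ['R1', 'R2', 'R3', 'R6'] -> 4

Answer: 4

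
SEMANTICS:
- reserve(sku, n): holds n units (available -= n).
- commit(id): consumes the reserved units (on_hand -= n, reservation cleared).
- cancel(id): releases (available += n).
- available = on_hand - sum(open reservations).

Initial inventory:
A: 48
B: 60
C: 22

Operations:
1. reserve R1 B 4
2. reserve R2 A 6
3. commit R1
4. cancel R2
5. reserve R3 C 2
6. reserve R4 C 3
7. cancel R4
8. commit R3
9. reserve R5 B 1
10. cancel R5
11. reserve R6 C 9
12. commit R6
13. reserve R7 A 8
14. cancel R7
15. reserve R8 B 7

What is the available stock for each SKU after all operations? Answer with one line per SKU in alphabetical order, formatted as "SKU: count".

Answer: A: 48
B: 49
C: 11

Derivation:
Step 1: reserve R1 B 4 -> on_hand[A=48 B=60 C=22] avail[A=48 B=56 C=22] open={R1}
Step 2: reserve R2 A 6 -> on_hand[A=48 B=60 C=22] avail[A=42 B=56 C=22] open={R1,R2}
Step 3: commit R1 -> on_hand[A=48 B=56 C=22] avail[A=42 B=56 C=22] open={R2}
Step 4: cancel R2 -> on_hand[A=48 B=56 C=22] avail[A=48 B=56 C=22] open={}
Step 5: reserve R3 C 2 -> on_hand[A=48 B=56 C=22] avail[A=48 B=56 C=20] open={R3}
Step 6: reserve R4 C 3 -> on_hand[A=48 B=56 C=22] avail[A=48 B=56 C=17] open={R3,R4}
Step 7: cancel R4 -> on_hand[A=48 B=56 C=22] avail[A=48 B=56 C=20] open={R3}
Step 8: commit R3 -> on_hand[A=48 B=56 C=20] avail[A=48 B=56 C=20] open={}
Step 9: reserve R5 B 1 -> on_hand[A=48 B=56 C=20] avail[A=48 B=55 C=20] open={R5}
Step 10: cancel R5 -> on_hand[A=48 B=56 C=20] avail[A=48 B=56 C=20] open={}
Step 11: reserve R6 C 9 -> on_hand[A=48 B=56 C=20] avail[A=48 B=56 C=11] open={R6}
Step 12: commit R6 -> on_hand[A=48 B=56 C=11] avail[A=48 B=56 C=11] open={}
Step 13: reserve R7 A 8 -> on_hand[A=48 B=56 C=11] avail[A=40 B=56 C=11] open={R7}
Step 14: cancel R7 -> on_hand[A=48 B=56 C=11] avail[A=48 B=56 C=11] open={}
Step 15: reserve R8 B 7 -> on_hand[A=48 B=56 C=11] avail[A=48 B=49 C=11] open={R8}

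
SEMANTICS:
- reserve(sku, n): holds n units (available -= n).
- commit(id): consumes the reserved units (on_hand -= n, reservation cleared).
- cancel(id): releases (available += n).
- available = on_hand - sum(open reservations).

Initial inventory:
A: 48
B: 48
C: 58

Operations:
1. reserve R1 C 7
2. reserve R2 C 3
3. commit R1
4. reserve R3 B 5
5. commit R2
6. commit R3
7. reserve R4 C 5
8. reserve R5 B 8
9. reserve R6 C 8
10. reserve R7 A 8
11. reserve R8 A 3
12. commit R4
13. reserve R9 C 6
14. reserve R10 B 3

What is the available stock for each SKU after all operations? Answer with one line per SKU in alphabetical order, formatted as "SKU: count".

Answer: A: 37
B: 32
C: 29

Derivation:
Step 1: reserve R1 C 7 -> on_hand[A=48 B=48 C=58] avail[A=48 B=48 C=51] open={R1}
Step 2: reserve R2 C 3 -> on_hand[A=48 B=48 C=58] avail[A=48 B=48 C=48] open={R1,R2}
Step 3: commit R1 -> on_hand[A=48 B=48 C=51] avail[A=48 B=48 C=48] open={R2}
Step 4: reserve R3 B 5 -> on_hand[A=48 B=48 C=51] avail[A=48 B=43 C=48] open={R2,R3}
Step 5: commit R2 -> on_hand[A=48 B=48 C=48] avail[A=48 B=43 C=48] open={R3}
Step 6: commit R3 -> on_hand[A=48 B=43 C=48] avail[A=48 B=43 C=48] open={}
Step 7: reserve R4 C 5 -> on_hand[A=48 B=43 C=48] avail[A=48 B=43 C=43] open={R4}
Step 8: reserve R5 B 8 -> on_hand[A=48 B=43 C=48] avail[A=48 B=35 C=43] open={R4,R5}
Step 9: reserve R6 C 8 -> on_hand[A=48 B=43 C=48] avail[A=48 B=35 C=35] open={R4,R5,R6}
Step 10: reserve R7 A 8 -> on_hand[A=48 B=43 C=48] avail[A=40 B=35 C=35] open={R4,R5,R6,R7}
Step 11: reserve R8 A 3 -> on_hand[A=48 B=43 C=48] avail[A=37 B=35 C=35] open={R4,R5,R6,R7,R8}
Step 12: commit R4 -> on_hand[A=48 B=43 C=43] avail[A=37 B=35 C=35] open={R5,R6,R7,R8}
Step 13: reserve R9 C 6 -> on_hand[A=48 B=43 C=43] avail[A=37 B=35 C=29] open={R5,R6,R7,R8,R9}
Step 14: reserve R10 B 3 -> on_hand[A=48 B=43 C=43] avail[A=37 B=32 C=29] open={R10,R5,R6,R7,R8,R9}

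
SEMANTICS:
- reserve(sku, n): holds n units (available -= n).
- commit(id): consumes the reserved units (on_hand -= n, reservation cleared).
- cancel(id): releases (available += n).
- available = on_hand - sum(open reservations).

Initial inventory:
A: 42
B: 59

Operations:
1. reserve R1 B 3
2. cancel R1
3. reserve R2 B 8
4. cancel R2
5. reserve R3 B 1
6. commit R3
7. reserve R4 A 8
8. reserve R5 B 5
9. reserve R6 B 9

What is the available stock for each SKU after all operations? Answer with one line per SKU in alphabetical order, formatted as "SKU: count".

Answer: A: 34
B: 44

Derivation:
Step 1: reserve R1 B 3 -> on_hand[A=42 B=59] avail[A=42 B=56] open={R1}
Step 2: cancel R1 -> on_hand[A=42 B=59] avail[A=42 B=59] open={}
Step 3: reserve R2 B 8 -> on_hand[A=42 B=59] avail[A=42 B=51] open={R2}
Step 4: cancel R2 -> on_hand[A=42 B=59] avail[A=42 B=59] open={}
Step 5: reserve R3 B 1 -> on_hand[A=42 B=59] avail[A=42 B=58] open={R3}
Step 6: commit R3 -> on_hand[A=42 B=58] avail[A=42 B=58] open={}
Step 7: reserve R4 A 8 -> on_hand[A=42 B=58] avail[A=34 B=58] open={R4}
Step 8: reserve R5 B 5 -> on_hand[A=42 B=58] avail[A=34 B=53] open={R4,R5}
Step 9: reserve R6 B 9 -> on_hand[A=42 B=58] avail[A=34 B=44] open={R4,R5,R6}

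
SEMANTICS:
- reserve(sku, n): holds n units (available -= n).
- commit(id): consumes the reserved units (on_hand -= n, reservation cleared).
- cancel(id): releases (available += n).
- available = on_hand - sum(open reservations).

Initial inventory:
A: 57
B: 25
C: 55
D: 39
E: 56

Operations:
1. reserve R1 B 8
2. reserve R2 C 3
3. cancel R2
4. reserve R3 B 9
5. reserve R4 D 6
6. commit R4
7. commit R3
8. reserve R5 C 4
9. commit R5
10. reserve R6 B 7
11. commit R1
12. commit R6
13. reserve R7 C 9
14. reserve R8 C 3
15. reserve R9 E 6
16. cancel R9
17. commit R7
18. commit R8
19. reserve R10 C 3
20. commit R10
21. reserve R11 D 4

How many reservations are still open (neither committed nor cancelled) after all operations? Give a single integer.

Answer: 1

Derivation:
Step 1: reserve R1 B 8 -> on_hand[A=57 B=25 C=55 D=39 E=56] avail[A=57 B=17 C=55 D=39 E=56] open={R1}
Step 2: reserve R2 C 3 -> on_hand[A=57 B=25 C=55 D=39 E=56] avail[A=57 B=17 C=52 D=39 E=56] open={R1,R2}
Step 3: cancel R2 -> on_hand[A=57 B=25 C=55 D=39 E=56] avail[A=57 B=17 C=55 D=39 E=56] open={R1}
Step 4: reserve R3 B 9 -> on_hand[A=57 B=25 C=55 D=39 E=56] avail[A=57 B=8 C=55 D=39 E=56] open={R1,R3}
Step 5: reserve R4 D 6 -> on_hand[A=57 B=25 C=55 D=39 E=56] avail[A=57 B=8 C=55 D=33 E=56] open={R1,R3,R4}
Step 6: commit R4 -> on_hand[A=57 B=25 C=55 D=33 E=56] avail[A=57 B=8 C=55 D=33 E=56] open={R1,R3}
Step 7: commit R3 -> on_hand[A=57 B=16 C=55 D=33 E=56] avail[A=57 B=8 C=55 D=33 E=56] open={R1}
Step 8: reserve R5 C 4 -> on_hand[A=57 B=16 C=55 D=33 E=56] avail[A=57 B=8 C=51 D=33 E=56] open={R1,R5}
Step 9: commit R5 -> on_hand[A=57 B=16 C=51 D=33 E=56] avail[A=57 B=8 C=51 D=33 E=56] open={R1}
Step 10: reserve R6 B 7 -> on_hand[A=57 B=16 C=51 D=33 E=56] avail[A=57 B=1 C=51 D=33 E=56] open={R1,R6}
Step 11: commit R1 -> on_hand[A=57 B=8 C=51 D=33 E=56] avail[A=57 B=1 C=51 D=33 E=56] open={R6}
Step 12: commit R6 -> on_hand[A=57 B=1 C=51 D=33 E=56] avail[A=57 B=1 C=51 D=33 E=56] open={}
Step 13: reserve R7 C 9 -> on_hand[A=57 B=1 C=51 D=33 E=56] avail[A=57 B=1 C=42 D=33 E=56] open={R7}
Step 14: reserve R8 C 3 -> on_hand[A=57 B=1 C=51 D=33 E=56] avail[A=57 B=1 C=39 D=33 E=56] open={R7,R8}
Step 15: reserve R9 E 6 -> on_hand[A=57 B=1 C=51 D=33 E=56] avail[A=57 B=1 C=39 D=33 E=50] open={R7,R8,R9}
Step 16: cancel R9 -> on_hand[A=57 B=1 C=51 D=33 E=56] avail[A=57 B=1 C=39 D=33 E=56] open={R7,R8}
Step 17: commit R7 -> on_hand[A=57 B=1 C=42 D=33 E=56] avail[A=57 B=1 C=39 D=33 E=56] open={R8}
Step 18: commit R8 -> on_hand[A=57 B=1 C=39 D=33 E=56] avail[A=57 B=1 C=39 D=33 E=56] open={}
Step 19: reserve R10 C 3 -> on_hand[A=57 B=1 C=39 D=33 E=56] avail[A=57 B=1 C=36 D=33 E=56] open={R10}
Step 20: commit R10 -> on_hand[A=57 B=1 C=36 D=33 E=56] avail[A=57 B=1 C=36 D=33 E=56] open={}
Step 21: reserve R11 D 4 -> on_hand[A=57 B=1 C=36 D=33 E=56] avail[A=57 B=1 C=36 D=29 E=56] open={R11}
Open reservations: ['R11'] -> 1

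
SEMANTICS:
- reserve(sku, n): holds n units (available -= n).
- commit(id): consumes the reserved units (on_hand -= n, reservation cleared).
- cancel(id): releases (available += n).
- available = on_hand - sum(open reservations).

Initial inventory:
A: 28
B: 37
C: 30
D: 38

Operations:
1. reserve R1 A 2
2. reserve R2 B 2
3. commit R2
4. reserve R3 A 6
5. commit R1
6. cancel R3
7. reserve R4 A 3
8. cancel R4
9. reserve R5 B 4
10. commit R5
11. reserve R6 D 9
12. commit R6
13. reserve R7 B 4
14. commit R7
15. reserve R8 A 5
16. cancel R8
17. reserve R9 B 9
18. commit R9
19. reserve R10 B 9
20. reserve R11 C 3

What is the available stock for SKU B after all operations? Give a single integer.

Answer: 9

Derivation:
Step 1: reserve R1 A 2 -> on_hand[A=28 B=37 C=30 D=38] avail[A=26 B=37 C=30 D=38] open={R1}
Step 2: reserve R2 B 2 -> on_hand[A=28 B=37 C=30 D=38] avail[A=26 B=35 C=30 D=38] open={R1,R2}
Step 3: commit R2 -> on_hand[A=28 B=35 C=30 D=38] avail[A=26 B=35 C=30 D=38] open={R1}
Step 4: reserve R3 A 6 -> on_hand[A=28 B=35 C=30 D=38] avail[A=20 B=35 C=30 D=38] open={R1,R3}
Step 5: commit R1 -> on_hand[A=26 B=35 C=30 D=38] avail[A=20 B=35 C=30 D=38] open={R3}
Step 6: cancel R3 -> on_hand[A=26 B=35 C=30 D=38] avail[A=26 B=35 C=30 D=38] open={}
Step 7: reserve R4 A 3 -> on_hand[A=26 B=35 C=30 D=38] avail[A=23 B=35 C=30 D=38] open={R4}
Step 8: cancel R4 -> on_hand[A=26 B=35 C=30 D=38] avail[A=26 B=35 C=30 D=38] open={}
Step 9: reserve R5 B 4 -> on_hand[A=26 B=35 C=30 D=38] avail[A=26 B=31 C=30 D=38] open={R5}
Step 10: commit R5 -> on_hand[A=26 B=31 C=30 D=38] avail[A=26 B=31 C=30 D=38] open={}
Step 11: reserve R6 D 9 -> on_hand[A=26 B=31 C=30 D=38] avail[A=26 B=31 C=30 D=29] open={R6}
Step 12: commit R6 -> on_hand[A=26 B=31 C=30 D=29] avail[A=26 B=31 C=30 D=29] open={}
Step 13: reserve R7 B 4 -> on_hand[A=26 B=31 C=30 D=29] avail[A=26 B=27 C=30 D=29] open={R7}
Step 14: commit R7 -> on_hand[A=26 B=27 C=30 D=29] avail[A=26 B=27 C=30 D=29] open={}
Step 15: reserve R8 A 5 -> on_hand[A=26 B=27 C=30 D=29] avail[A=21 B=27 C=30 D=29] open={R8}
Step 16: cancel R8 -> on_hand[A=26 B=27 C=30 D=29] avail[A=26 B=27 C=30 D=29] open={}
Step 17: reserve R9 B 9 -> on_hand[A=26 B=27 C=30 D=29] avail[A=26 B=18 C=30 D=29] open={R9}
Step 18: commit R9 -> on_hand[A=26 B=18 C=30 D=29] avail[A=26 B=18 C=30 D=29] open={}
Step 19: reserve R10 B 9 -> on_hand[A=26 B=18 C=30 D=29] avail[A=26 B=9 C=30 D=29] open={R10}
Step 20: reserve R11 C 3 -> on_hand[A=26 B=18 C=30 D=29] avail[A=26 B=9 C=27 D=29] open={R10,R11}
Final available[B] = 9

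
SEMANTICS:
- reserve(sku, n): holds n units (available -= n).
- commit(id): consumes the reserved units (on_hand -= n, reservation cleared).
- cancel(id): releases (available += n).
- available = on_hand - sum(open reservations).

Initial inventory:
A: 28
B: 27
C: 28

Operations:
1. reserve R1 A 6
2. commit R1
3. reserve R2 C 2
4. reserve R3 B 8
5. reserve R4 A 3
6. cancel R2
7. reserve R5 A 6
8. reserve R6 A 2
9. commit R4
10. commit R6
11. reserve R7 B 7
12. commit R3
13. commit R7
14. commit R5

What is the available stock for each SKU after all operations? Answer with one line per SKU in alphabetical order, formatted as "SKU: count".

Step 1: reserve R1 A 6 -> on_hand[A=28 B=27 C=28] avail[A=22 B=27 C=28] open={R1}
Step 2: commit R1 -> on_hand[A=22 B=27 C=28] avail[A=22 B=27 C=28] open={}
Step 3: reserve R2 C 2 -> on_hand[A=22 B=27 C=28] avail[A=22 B=27 C=26] open={R2}
Step 4: reserve R3 B 8 -> on_hand[A=22 B=27 C=28] avail[A=22 B=19 C=26] open={R2,R3}
Step 5: reserve R4 A 3 -> on_hand[A=22 B=27 C=28] avail[A=19 B=19 C=26] open={R2,R3,R4}
Step 6: cancel R2 -> on_hand[A=22 B=27 C=28] avail[A=19 B=19 C=28] open={R3,R4}
Step 7: reserve R5 A 6 -> on_hand[A=22 B=27 C=28] avail[A=13 B=19 C=28] open={R3,R4,R5}
Step 8: reserve R6 A 2 -> on_hand[A=22 B=27 C=28] avail[A=11 B=19 C=28] open={R3,R4,R5,R6}
Step 9: commit R4 -> on_hand[A=19 B=27 C=28] avail[A=11 B=19 C=28] open={R3,R5,R6}
Step 10: commit R6 -> on_hand[A=17 B=27 C=28] avail[A=11 B=19 C=28] open={R3,R5}
Step 11: reserve R7 B 7 -> on_hand[A=17 B=27 C=28] avail[A=11 B=12 C=28] open={R3,R5,R7}
Step 12: commit R3 -> on_hand[A=17 B=19 C=28] avail[A=11 B=12 C=28] open={R5,R7}
Step 13: commit R7 -> on_hand[A=17 B=12 C=28] avail[A=11 B=12 C=28] open={R5}
Step 14: commit R5 -> on_hand[A=11 B=12 C=28] avail[A=11 B=12 C=28] open={}

Answer: A: 11
B: 12
C: 28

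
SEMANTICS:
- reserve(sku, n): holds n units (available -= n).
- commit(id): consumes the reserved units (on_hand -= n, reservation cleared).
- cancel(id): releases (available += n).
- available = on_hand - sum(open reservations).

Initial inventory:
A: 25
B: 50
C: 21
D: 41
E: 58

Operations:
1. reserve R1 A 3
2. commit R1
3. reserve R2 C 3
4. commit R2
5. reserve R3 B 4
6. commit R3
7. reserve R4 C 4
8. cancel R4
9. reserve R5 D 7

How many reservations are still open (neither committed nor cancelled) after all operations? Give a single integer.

Answer: 1

Derivation:
Step 1: reserve R1 A 3 -> on_hand[A=25 B=50 C=21 D=41 E=58] avail[A=22 B=50 C=21 D=41 E=58] open={R1}
Step 2: commit R1 -> on_hand[A=22 B=50 C=21 D=41 E=58] avail[A=22 B=50 C=21 D=41 E=58] open={}
Step 3: reserve R2 C 3 -> on_hand[A=22 B=50 C=21 D=41 E=58] avail[A=22 B=50 C=18 D=41 E=58] open={R2}
Step 4: commit R2 -> on_hand[A=22 B=50 C=18 D=41 E=58] avail[A=22 B=50 C=18 D=41 E=58] open={}
Step 5: reserve R3 B 4 -> on_hand[A=22 B=50 C=18 D=41 E=58] avail[A=22 B=46 C=18 D=41 E=58] open={R3}
Step 6: commit R3 -> on_hand[A=22 B=46 C=18 D=41 E=58] avail[A=22 B=46 C=18 D=41 E=58] open={}
Step 7: reserve R4 C 4 -> on_hand[A=22 B=46 C=18 D=41 E=58] avail[A=22 B=46 C=14 D=41 E=58] open={R4}
Step 8: cancel R4 -> on_hand[A=22 B=46 C=18 D=41 E=58] avail[A=22 B=46 C=18 D=41 E=58] open={}
Step 9: reserve R5 D 7 -> on_hand[A=22 B=46 C=18 D=41 E=58] avail[A=22 B=46 C=18 D=34 E=58] open={R5}
Open reservations: ['R5'] -> 1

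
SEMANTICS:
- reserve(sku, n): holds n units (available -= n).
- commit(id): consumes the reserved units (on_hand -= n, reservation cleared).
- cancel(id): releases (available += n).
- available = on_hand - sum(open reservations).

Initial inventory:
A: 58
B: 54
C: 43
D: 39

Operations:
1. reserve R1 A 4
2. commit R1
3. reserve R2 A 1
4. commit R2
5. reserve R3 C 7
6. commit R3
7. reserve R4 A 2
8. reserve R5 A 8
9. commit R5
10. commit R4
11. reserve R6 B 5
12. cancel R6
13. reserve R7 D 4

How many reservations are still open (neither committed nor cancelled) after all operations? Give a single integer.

Answer: 1

Derivation:
Step 1: reserve R1 A 4 -> on_hand[A=58 B=54 C=43 D=39] avail[A=54 B=54 C=43 D=39] open={R1}
Step 2: commit R1 -> on_hand[A=54 B=54 C=43 D=39] avail[A=54 B=54 C=43 D=39] open={}
Step 3: reserve R2 A 1 -> on_hand[A=54 B=54 C=43 D=39] avail[A=53 B=54 C=43 D=39] open={R2}
Step 4: commit R2 -> on_hand[A=53 B=54 C=43 D=39] avail[A=53 B=54 C=43 D=39] open={}
Step 5: reserve R3 C 7 -> on_hand[A=53 B=54 C=43 D=39] avail[A=53 B=54 C=36 D=39] open={R3}
Step 6: commit R3 -> on_hand[A=53 B=54 C=36 D=39] avail[A=53 B=54 C=36 D=39] open={}
Step 7: reserve R4 A 2 -> on_hand[A=53 B=54 C=36 D=39] avail[A=51 B=54 C=36 D=39] open={R4}
Step 8: reserve R5 A 8 -> on_hand[A=53 B=54 C=36 D=39] avail[A=43 B=54 C=36 D=39] open={R4,R5}
Step 9: commit R5 -> on_hand[A=45 B=54 C=36 D=39] avail[A=43 B=54 C=36 D=39] open={R4}
Step 10: commit R4 -> on_hand[A=43 B=54 C=36 D=39] avail[A=43 B=54 C=36 D=39] open={}
Step 11: reserve R6 B 5 -> on_hand[A=43 B=54 C=36 D=39] avail[A=43 B=49 C=36 D=39] open={R6}
Step 12: cancel R6 -> on_hand[A=43 B=54 C=36 D=39] avail[A=43 B=54 C=36 D=39] open={}
Step 13: reserve R7 D 4 -> on_hand[A=43 B=54 C=36 D=39] avail[A=43 B=54 C=36 D=35] open={R7}
Open reservations: ['R7'] -> 1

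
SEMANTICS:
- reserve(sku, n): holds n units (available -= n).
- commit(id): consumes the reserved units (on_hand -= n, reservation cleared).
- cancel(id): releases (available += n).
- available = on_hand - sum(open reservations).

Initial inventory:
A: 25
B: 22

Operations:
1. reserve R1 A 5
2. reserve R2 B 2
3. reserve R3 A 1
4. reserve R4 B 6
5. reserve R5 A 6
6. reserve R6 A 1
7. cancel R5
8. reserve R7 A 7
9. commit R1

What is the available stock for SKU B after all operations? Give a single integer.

Step 1: reserve R1 A 5 -> on_hand[A=25 B=22] avail[A=20 B=22] open={R1}
Step 2: reserve R2 B 2 -> on_hand[A=25 B=22] avail[A=20 B=20] open={R1,R2}
Step 3: reserve R3 A 1 -> on_hand[A=25 B=22] avail[A=19 B=20] open={R1,R2,R3}
Step 4: reserve R4 B 6 -> on_hand[A=25 B=22] avail[A=19 B=14] open={R1,R2,R3,R4}
Step 5: reserve R5 A 6 -> on_hand[A=25 B=22] avail[A=13 B=14] open={R1,R2,R3,R4,R5}
Step 6: reserve R6 A 1 -> on_hand[A=25 B=22] avail[A=12 B=14] open={R1,R2,R3,R4,R5,R6}
Step 7: cancel R5 -> on_hand[A=25 B=22] avail[A=18 B=14] open={R1,R2,R3,R4,R6}
Step 8: reserve R7 A 7 -> on_hand[A=25 B=22] avail[A=11 B=14] open={R1,R2,R3,R4,R6,R7}
Step 9: commit R1 -> on_hand[A=20 B=22] avail[A=11 B=14] open={R2,R3,R4,R6,R7}
Final available[B] = 14

Answer: 14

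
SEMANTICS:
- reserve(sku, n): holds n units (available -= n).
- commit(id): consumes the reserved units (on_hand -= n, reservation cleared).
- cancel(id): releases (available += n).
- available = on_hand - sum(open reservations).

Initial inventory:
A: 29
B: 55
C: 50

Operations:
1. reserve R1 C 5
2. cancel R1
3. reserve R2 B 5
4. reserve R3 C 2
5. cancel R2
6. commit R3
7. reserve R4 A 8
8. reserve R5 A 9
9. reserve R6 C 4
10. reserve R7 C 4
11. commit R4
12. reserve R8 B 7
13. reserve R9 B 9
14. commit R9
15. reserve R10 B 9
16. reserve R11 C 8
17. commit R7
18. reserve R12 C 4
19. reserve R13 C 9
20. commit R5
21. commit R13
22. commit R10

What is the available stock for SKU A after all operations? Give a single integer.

Step 1: reserve R1 C 5 -> on_hand[A=29 B=55 C=50] avail[A=29 B=55 C=45] open={R1}
Step 2: cancel R1 -> on_hand[A=29 B=55 C=50] avail[A=29 B=55 C=50] open={}
Step 3: reserve R2 B 5 -> on_hand[A=29 B=55 C=50] avail[A=29 B=50 C=50] open={R2}
Step 4: reserve R3 C 2 -> on_hand[A=29 B=55 C=50] avail[A=29 B=50 C=48] open={R2,R3}
Step 5: cancel R2 -> on_hand[A=29 B=55 C=50] avail[A=29 B=55 C=48] open={R3}
Step 6: commit R3 -> on_hand[A=29 B=55 C=48] avail[A=29 B=55 C=48] open={}
Step 7: reserve R4 A 8 -> on_hand[A=29 B=55 C=48] avail[A=21 B=55 C=48] open={R4}
Step 8: reserve R5 A 9 -> on_hand[A=29 B=55 C=48] avail[A=12 B=55 C=48] open={R4,R5}
Step 9: reserve R6 C 4 -> on_hand[A=29 B=55 C=48] avail[A=12 B=55 C=44] open={R4,R5,R6}
Step 10: reserve R7 C 4 -> on_hand[A=29 B=55 C=48] avail[A=12 B=55 C=40] open={R4,R5,R6,R7}
Step 11: commit R4 -> on_hand[A=21 B=55 C=48] avail[A=12 B=55 C=40] open={R5,R6,R7}
Step 12: reserve R8 B 7 -> on_hand[A=21 B=55 C=48] avail[A=12 B=48 C=40] open={R5,R6,R7,R8}
Step 13: reserve R9 B 9 -> on_hand[A=21 B=55 C=48] avail[A=12 B=39 C=40] open={R5,R6,R7,R8,R9}
Step 14: commit R9 -> on_hand[A=21 B=46 C=48] avail[A=12 B=39 C=40] open={R5,R6,R7,R8}
Step 15: reserve R10 B 9 -> on_hand[A=21 B=46 C=48] avail[A=12 B=30 C=40] open={R10,R5,R6,R7,R8}
Step 16: reserve R11 C 8 -> on_hand[A=21 B=46 C=48] avail[A=12 B=30 C=32] open={R10,R11,R5,R6,R7,R8}
Step 17: commit R7 -> on_hand[A=21 B=46 C=44] avail[A=12 B=30 C=32] open={R10,R11,R5,R6,R8}
Step 18: reserve R12 C 4 -> on_hand[A=21 B=46 C=44] avail[A=12 B=30 C=28] open={R10,R11,R12,R5,R6,R8}
Step 19: reserve R13 C 9 -> on_hand[A=21 B=46 C=44] avail[A=12 B=30 C=19] open={R10,R11,R12,R13,R5,R6,R8}
Step 20: commit R5 -> on_hand[A=12 B=46 C=44] avail[A=12 B=30 C=19] open={R10,R11,R12,R13,R6,R8}
Step 21: commit R13 -> on_hand[A=12 B=46 C=35] avail[A=12 B=30 C=19] open={R10,R11,R12,R6,R8}
Step 22: commit R10 -> on_hand[A=12 B=37 C=35] avail[A=12 B=30 C=19] open={R11,R12,R6,R8}
Final available[A] = 12

Answer: 12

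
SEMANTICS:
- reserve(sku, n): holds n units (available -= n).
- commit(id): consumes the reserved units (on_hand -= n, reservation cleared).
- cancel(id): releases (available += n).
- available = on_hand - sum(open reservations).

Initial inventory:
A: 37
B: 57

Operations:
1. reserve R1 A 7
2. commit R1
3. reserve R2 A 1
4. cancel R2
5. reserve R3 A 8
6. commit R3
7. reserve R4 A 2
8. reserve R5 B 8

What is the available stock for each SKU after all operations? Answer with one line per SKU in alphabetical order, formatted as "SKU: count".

Answer: A: 20
B: 49

Derivation:
Step 1: reserve R1 A 7 -> on_hand[A=37 B=57] avail[A=30 B=57] open={R1}
Step 2: commit R1 -> on_hand[A=30 B=57] avail[A=30 B=57] open={}
Step 3: reserve R2 A 1 -> on_hand[A=30 B=57] avail[A=29 B=57] open={R2}
Step 4: cancel R2 -> on_hand[A=30 B=57] avail[A=30 B=57] open={}
Step 5: reserve R3 A 8 -> on_hand[A=30 B=57] avail[A=22 B=57] open={R3}
Step 6: commit R3 -> on_hand[A=22 B=57] avail[A=22 B=57] open={}
Step 7: reserve R4 A 2 -> on_hand[A=22 B=57] avail[A=20 B=57] open={R4}
Step 8: reserve R5 B 8 -> on_hand[A=22 B=57] avail[A=20 B=49] open={R4,R5}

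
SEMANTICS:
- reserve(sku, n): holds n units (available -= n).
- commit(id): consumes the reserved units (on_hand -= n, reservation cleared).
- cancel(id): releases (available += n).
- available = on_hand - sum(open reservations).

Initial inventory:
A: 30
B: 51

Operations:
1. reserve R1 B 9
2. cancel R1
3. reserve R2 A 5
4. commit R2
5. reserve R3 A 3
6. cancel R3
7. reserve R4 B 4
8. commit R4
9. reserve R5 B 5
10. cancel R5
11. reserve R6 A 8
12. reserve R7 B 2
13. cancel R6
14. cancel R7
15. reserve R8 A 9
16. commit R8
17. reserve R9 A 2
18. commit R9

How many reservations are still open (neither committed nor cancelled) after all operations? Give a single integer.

Answer: 0

Derivation:
Step 1: reserve R1 B 9 -> on_hand[A=30 B=51] avail[A=30 B=42] open={R1}
Step 2: cancel R1 -> on_hand[A=30 B=51] avail[A=30 B=51] open={}
Step 3: reserve R2 A 5 -> on_hand[A=30 B=51] avail[A=25 B=51] open={R2}
Step 4: commit R2 -> on_hand[A=25 B=51] avail[A=25 B=51] open={}
Step 5: reserve R3 A 3 -> on_hand[A=25 B=51] avail[A=22 B=51] open={R3}
Step 6: cancel R3 -> on_hand[A=25 B=51] avail[A=25 B=51] open={}
Step 7: reserve R4 B 4 -> on_hand[A=25 B=51] avail[A=25 B=47] open={R4}
Step 8: commit R4 -> on_hand[A=25 B=47] avail[A=25 B=47] open={}
Step 9: reserve R5 B 5 -> on_hand[A=25 B=47] avail[A=25 B=42] open={R5}
Step 10: cancel R5 -> on_hand[A=25 B=47] avail[A=25 B=47] open={}
Step 11: reserve R6 A 8 -> on_hand[A=25 B=47] avail[A=17 B=47] open={R6}
Step 12: reserve R7 B 2 -> on_hand[A=25 B=47] avail[A=17 B=45] open={R6,R7}
Step 13: cancel R6 -> on_hand[A=25 B=47] avail[A=25 B=45] open={R7}
Step 14: cancel R7 -> on_hand[A=25 B=47] avail[A=25 B=47] open={}
Step 15: reserve R8 A 9 -> on_hand[A=25 B=47] avail[A=16 B=47] open={R8}
Step 16: commit R8 -> on_hand[A=16 B=47] avail[A=16 B=47] open={}
Step 17: reserve R9 A 2 -> on_hand[A=16 B=47] avail[A=14 B=47] open={R9}
Step 18: commit R9 -> on_hand[A=14 B=47] avail[A=14 B=47] open={}
Open reservations: [] -> 0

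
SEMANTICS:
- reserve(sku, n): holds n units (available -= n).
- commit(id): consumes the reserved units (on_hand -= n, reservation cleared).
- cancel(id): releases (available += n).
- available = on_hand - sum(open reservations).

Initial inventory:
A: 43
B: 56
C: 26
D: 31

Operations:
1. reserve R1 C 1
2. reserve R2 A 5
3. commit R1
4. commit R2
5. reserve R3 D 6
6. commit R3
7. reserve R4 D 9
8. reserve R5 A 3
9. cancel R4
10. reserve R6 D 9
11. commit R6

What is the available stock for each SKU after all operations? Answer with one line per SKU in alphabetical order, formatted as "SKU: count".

Answer: A: 35
B: 56
C: 25
D: 16

Derivation:
Step 1: reserve R1 C 1 -> on_hand[A=43 B=56 C=26 D=31] avail[A=43 B=56 C=25 D=31] open={R1}
Step 2: reserve R2 A 5 -> on_hand[A=43 B=56 C=26 D=31] avail[A=38 B=56 C=25 D=31] open={R1,R2}
Step 3: commit R1 -> on_hand[A=43 B=56 C=25 D=31] avail[A=38 B=56 C=25 D=31] open={R2}
Step 4: commit R2 -> on_hand[A=38 B=56 C=25 D=31] avail[A=38 B=56 C=25 D=31] open={}
Step 5: reserve R3 D 6 -> on_hand[A=38 B=56 C=25 D=31] avail[A=38 B=56 C=25 D=25] open={R3}
Step 6: commit R3 -> on_hand[A=38 B=56 C=25 D=25] avail[A=38 B=56 C=25 D=25] open={}
Step 7: reserve R4 D 9 -> on_hand[A=38 B=56 C=25 D=25] avail[A=38 B=56 C=25 D=16] open={R4}
Step 8: reserve R5 A 3 -> on_hand[A=38 B=56 C=25 D=25] avail[A=35 B=56 C=25 D=16] open={R4,R5}
Step 9: cancel R4 -> on_hand[A=38 B=56 C=25 D=25] avail[A=35 B=56 C=25 D=25] open={R5}
Step 10: reserve R6 D 9 -> on_hand[A=38 B=56 C=25 D=25] avail[A=35 B=56 C=25 D=16] open={R5,R6}
Step 11: commit R6 -> on_hand[A=38 B=56 C=25 D=16] avail[A=35 B=56 C=25 D=16] open={R5}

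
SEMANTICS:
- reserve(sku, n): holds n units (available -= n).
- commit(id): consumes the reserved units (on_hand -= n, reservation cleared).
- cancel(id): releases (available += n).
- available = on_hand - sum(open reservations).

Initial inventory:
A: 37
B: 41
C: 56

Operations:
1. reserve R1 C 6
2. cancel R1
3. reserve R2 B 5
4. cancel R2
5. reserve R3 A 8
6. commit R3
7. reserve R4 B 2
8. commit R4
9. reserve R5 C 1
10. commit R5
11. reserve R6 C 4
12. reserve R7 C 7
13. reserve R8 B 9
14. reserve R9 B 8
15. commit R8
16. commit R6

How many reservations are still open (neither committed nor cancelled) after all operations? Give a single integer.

Answer: 2

Derivation:
Step 1: reserve R1 C 6 -> on_hand[A=37 B=41 C=56] avail[A=37 B=41 C=50] open={R1}
Step 2: cancel R1 -> on_hand[A=37 B=41 C=56] avail[A=37 B=41 C=56] open={}
Step 3: reserve R2 B 5 -> on_hand[A=37 B=41 C=56] avail[A=37 B=36 C=56] open={R2}
Step 4: cancel R2 -> on_hand[A=37 B=41 C=56] avail[A=37 B=41 C=56] open={}
Step 5: reserve R3 A 8 -> on_hand[A=37 B=41 C=56] avail[A=29 B=41 C=56] open={R3}
Step 6: commit R3 -> on_hand[A=29 B=41 C=56] avail[A=29 B=41 C=56] open={}
Step 7: reserve R4 B 2 -> on_hand[A=29 B=41 C=56] avail[A=29 B=39 C=56] open={R4}
Step 8: commit R4 -> on_hand[A=29 B=39 C=56] avail[A=29 B=39 C=56] open={}
Step 9: reserve R5 C 1 -> on_hand[A=29 B=39 C=56] avail[A=29 B=39 C=55] open={R5}
Step 10: commit R5 -> on_hand[A=29 B=39 C=55] avail[A=29 B=39 C=55] open={}
Step 11: reserve R6 C 4 -> on_hand[A=29 B=39 C=55] avail[A=29 B=39 C=51] open={R6}
Step 12: reserve R7 C 7 -> on_hand[A=29 B=39 C=55] avail[A=29 B=39 C=44] open={R6,R7}
Step 13: reserve R8 B 9 -> on_hand[A=29 B=39 C=55] avail[A=29 B=30 C=44] open={R6,R7,R8}
Step 14: reserve R9 B 8 -> on_hand[A=29 B=39 C=55] avail[A=29 B=22 C=44] open={R6,R7,R8,R9}
Step 15: commit R8 -> on_hand[A=29 B=30 C=55] avail[A=29 B=22 C=44] open={R6,R7,R9}
Step 16: commit R6 -> on_hand[A=29 B=30 C=51] avail[A=29 B=22 C=44] open={R7,R9}
Open reservations: ['R7', 'R9'] -> 2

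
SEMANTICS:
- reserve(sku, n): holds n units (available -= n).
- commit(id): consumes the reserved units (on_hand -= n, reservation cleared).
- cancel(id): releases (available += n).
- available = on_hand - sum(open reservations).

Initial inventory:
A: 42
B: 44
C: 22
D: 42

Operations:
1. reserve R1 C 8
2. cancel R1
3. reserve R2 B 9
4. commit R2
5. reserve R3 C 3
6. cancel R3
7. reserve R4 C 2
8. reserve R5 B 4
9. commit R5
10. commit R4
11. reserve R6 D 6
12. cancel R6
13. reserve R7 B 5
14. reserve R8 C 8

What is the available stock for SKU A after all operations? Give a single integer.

Answer: 42

Derivation:
Step 1: reserve R1 C 8 -> on_hand[A=42 B=44 C=22 D=42] avail[A=42 B=44 C=14 D=42] open={R1}
Step 2: cancel R1 -> on_hand[A=42 B=44 C=22 D=42] avail[A=42 B=44 C=22 D=42] open={}
Step 3: reserve R2 B 9 -> on_hand[A=42 B=44 C=22 D=42] avail[A=42 B=35 C=22 D=42] open={R2}
Step 4: commit R2 -> on_hand[A=42 B=35 C=22 D=42] avail[A=42 B=35 C=22 D=42] open={}
Step 5: reserve R3 C 3 -> on_hand[A=42 B=35 C=22 D=42] avail[A=42 B=35 C=19 D=42] open={R3}
Step 6: cancel R3 -> on_hand[A=42 B=35 C=22 D=42] avail[A=42 B=35 C=22 D=42] open={}
Step 7: reserve R4 C 2 -> on_hand[A=42 B=35 C=22 D=42] avail[A=42 B=35 C=20 D=42] open={R4}
Step 8: reserve R5 B 4 -> on_hand[A=42 B=35 C=22 D=42] avail[A=42 B=31 C=20 D=42] open={R4,R5}
Step 9: commit R5 -> on_hand[A=42 B=31 C=22 D=42] avail[A=42 B=31 C=20 D=42] open={R4}
Step 10: commit R4 -> on_hand[A=42 B=31 C=20 D=42] avail[A=42 B=31 C=20 D=42] open={}
Step 11: reserve R6 D 6 -> on_hand[A=42 B=31 C=20 D=42] avail[A=42 B=31 C=20 D=36] open={R6}
Step 12: cancel R6 -> on_hand[A=42 B=31 C=20 D=42] avail[A=42 B=31 C=20 D=42] open={}
Step 13: reserve R7 B 5 -> on_hand[A=42 B=31 C=20 D=42] avail[A=42 B=26 C=20 D=42] open={R7}
Step 14: reserve R8 C 8 -> on_hand[A=42 B=31 C=20 D=42] avail[A=42 B=26 C=12 D=42] open={R7,R8}
Final available[A] = 42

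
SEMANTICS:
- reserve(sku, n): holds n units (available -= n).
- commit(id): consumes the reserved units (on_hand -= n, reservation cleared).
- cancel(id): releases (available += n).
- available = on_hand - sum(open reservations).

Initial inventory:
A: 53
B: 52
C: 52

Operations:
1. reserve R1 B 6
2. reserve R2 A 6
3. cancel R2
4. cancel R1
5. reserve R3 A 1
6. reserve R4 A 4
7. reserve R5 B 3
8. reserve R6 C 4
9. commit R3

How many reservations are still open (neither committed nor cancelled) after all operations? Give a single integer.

Answer: 3

Derivation:
Step 1: reserve R1 B 6 -> on_hand[A=53 B=52 C=52] avail[A=53 B=46 C=52] open={R1}
Step 2: reserve R2 A 6 -> on_hand[A=53 B=52 C=52] avail[A=47 B=46 C=52] open={R1,R2}
Step 3: cancel R2 -> on_hand[A=53 B=52 C=52] avail[A=53 B=46 C=52] open={R1}
Step 4: cancel R1 -> on_hand[A=53 B=52 C=52] avail[A=53 B=52 C=52] open={}
Step 5: reserve R3 A 1 -> on_hand[A=53 B=52 C=52] avail[A=52 B=52 C=52] open={R3}
Step 6: reserve R4 A 4 -> on_hand[A=53 B=52 C=52] avail[A=48 B=52 C=52] open={R3,R4}
Step 7: reserve R5 B 3 -> on_hand[A=53 B=52 C=52] avail[A=48 B=49 C=52] open={R3,R4,R5}
Step 8: reserve R6 C 4 -> on_hand[A=53 B=52 C=52] avail[A=48 B=49 C=48] open={R3,R4,R5,R6}
Step 9: commit R3 -> on_hand[A=52 B=52 C=52] avail[A=48 B=49 C=48] open={R4,R5,R6}
Open reservations: ['R4', 'R5', 'R6'] -> 3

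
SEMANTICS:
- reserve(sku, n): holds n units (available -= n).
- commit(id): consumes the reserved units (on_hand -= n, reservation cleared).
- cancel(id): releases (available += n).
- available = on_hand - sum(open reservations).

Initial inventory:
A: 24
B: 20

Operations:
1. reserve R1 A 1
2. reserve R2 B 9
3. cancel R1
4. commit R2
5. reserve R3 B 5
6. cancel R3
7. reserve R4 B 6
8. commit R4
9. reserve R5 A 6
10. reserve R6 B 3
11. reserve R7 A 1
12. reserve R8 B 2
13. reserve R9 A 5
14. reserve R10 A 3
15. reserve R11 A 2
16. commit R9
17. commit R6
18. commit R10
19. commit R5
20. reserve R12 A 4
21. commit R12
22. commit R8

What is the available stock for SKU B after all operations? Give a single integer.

Step 1: reserve R1 A 1 -> on_hand[A=24 B=20] avail[A=23 B=20] open={R1}
Step 2: reserve R2 B 9 -> on_hand[A=24 B=20] avail[A=23 B=11] open={R1,R2}
Step 3: cancel R1 -> on_hand[A=24 B=20] avail[A=24 B=11] open={R2}
Step 4: commit R2 -> on_hand[A=24 B=11] avail[A=24 B=11] open={}
Step 5: reserve R3 B 5 -> on_hand[A=24 B=11] avail[A=24 B=6] open={R3}
Step 6: cancel R3 -> on_hand[A=24 B=11] avail[A=24 B=11] open={}
Step 7: reserve R4 B 6 -> on_hand[A=24 B=11] avail[A=24 B=5] open={R4}
Step 8: commit R4 -> on_hand[A=24 B=5] avail[A=24 B=5] open={}
Step 9: reserve R5 A 6 -> on_hand[A=24 B=5] avail[A=18 B=5] open={R5}
Step 10: reserve R6 B 3 -> on_hand[A=24 B=5] avail[A=18 B=2] open={R5,R6}
Step 11: reserve R7 A 1 -> on_hand[A=24 B=5] avail[A=17 B=2] open={R5,R6,R7}
Step 12: reserve R8 B 2 -> on_hand[A=24 B=5] avail[A=17 B=0] open={R5,R6,R7,R8}
Step 13: reserve R9 A 5 -> on_hand[A=24 B=5] avail[A=12 B=0] open={R5,R6,R7,R8,R9}
Step 14: reserve R10 A 3 -> on_hand[A=24 B=5] avail[A=9 B=0] open={R10,R5,R6,R7,R8,R9}
Step 15: reserve R11 A 2 -> on_hand[A=24 B=5] avail[A=7 B=0] open={R10,R11,R5,R6,R7,R8,R9}
Step 16: commit R9 -> on_hand[A=19 B=5] avail[A=7 B=0] open={R10,R11,R5,R6,R7,R8}
Step 17: commit R6 -> on_hand[A=19 B=2] avail[A=7 B=0] open={R10,R11,R5,R7,R8}
Step 18: commit R10 -> on_hand[A=16 B=2] avail[A=7 B=0] open={R11,R5,R7,R8}
Step 19: commit R5 -> on_hand[A=10 B=2] avail[A=7 B=0] open={R11,R7,R8}
Step 20: reserve R12 A 4 -> on_hand[A=10 B=2] avail[A=3 B=0] open={R11,R12,R7,R8}
Step 21: commit R12 -> on_hand[A=6 B=2] avail[A=3 B=0] open={R11,R7,R8}
Step 22: commit R8 -> on_hand[A=6 B=0] avail[A=3 B=0] open={R11,R7}
Final available[B] = 0

Answer: 0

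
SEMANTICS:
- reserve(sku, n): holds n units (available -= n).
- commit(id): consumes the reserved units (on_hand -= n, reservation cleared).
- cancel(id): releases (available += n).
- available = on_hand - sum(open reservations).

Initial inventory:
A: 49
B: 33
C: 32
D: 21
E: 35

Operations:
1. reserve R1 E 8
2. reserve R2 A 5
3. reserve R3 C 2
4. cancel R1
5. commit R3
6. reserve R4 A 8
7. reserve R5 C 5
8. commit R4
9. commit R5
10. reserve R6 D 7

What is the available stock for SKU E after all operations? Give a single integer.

Answer: 35

Derivation:
Step 1: reserve R1 E 8 -> on_hand[A=49 B=33 C=32 D=21 E=35] avail[A=49 B=33 C=32 D=21 E=27] open={R1}
Step 2: reserve R2 A 5 -> on_hand[A=49 B=33 C=32 D=21 E=35] avail[A=44 B=33 C=32 D=21 E=27] open={R1,R2}
Step 3: reserve R3 C 2 -> on_hand[A=49 B=33 C=32 D=21 E=35] avail[A=44 B=33 C=30 D=21 E=27] open={R1,R2,R3}
Step 4: cancel R1 -> on_hand[A=49 B=33 C=32 D=21 E=35] avail[A=44 B=33 C=30 D=21 E=35] open={R2,R3}
Step 5: commit R3 -> on_hand[A=49 B=33 C=30 D=21 E=35] avail[A=44 B=33 C=30 D=21 E=35] open={R2}
Step 6: reserve R4 A 8 -> on_hand[A=49 B=33 C=30 D=21 E=35] avail[A=36 B=33 C=30 D=21 E=35] open={R2,R4}
Step 7: reserve R5 C 5 -> on_hand[A=49 B=33 C=30 D=21 E=35] avail[A=36 B=33 C=25 D=21 E=35] open={R2,R4,R5}
Step 8: commit R4 -> on_hand[A=41 B=33 C=30 D=21 E=35] avail[A=36 B=33 C=25 D=21 E=35] open={R2,R5}
Step 9: commit R5 -> on_hand[A=41 B=33 C=25 D=21 E=35] avail[A=36 B=33 C=25 D=21 E=35] open={R2}
Step 10: reserve R6 D 7 -> on_hand[A=41 B=33 C=25 D=21 E=35] avail[A=36 B=33 C=25 D=14 E=35] open={R2,R6}
Final available[E] = 35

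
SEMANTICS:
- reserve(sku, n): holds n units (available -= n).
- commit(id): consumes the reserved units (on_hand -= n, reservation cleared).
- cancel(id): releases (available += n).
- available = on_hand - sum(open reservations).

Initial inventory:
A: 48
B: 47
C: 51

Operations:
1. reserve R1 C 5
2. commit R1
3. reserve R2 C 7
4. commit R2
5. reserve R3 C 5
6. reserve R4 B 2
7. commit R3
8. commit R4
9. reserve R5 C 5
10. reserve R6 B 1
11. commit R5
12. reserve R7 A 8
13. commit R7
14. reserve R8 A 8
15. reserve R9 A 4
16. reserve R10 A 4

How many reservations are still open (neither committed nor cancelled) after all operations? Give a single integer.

Step 1: reserve R1 C 5 -> on_hand[A=48 B=47 C=51] avail[A=48 B=47 C=46] open={R1}
Step 2: commit R1 -> on_hand[A=48 B=47 C=46] avail[A=48 B=47 C=46] open={}
Step 3: reserve R2 C 7 -> on_hand[A=48 B=47 C=46] avail[A=48 B=47 C=39] open={R2}
Step 4: commit R2 -> on_hand[A=48 B=47 C=39] avail[A=48 B=47 C=39] open={}
Step 5: reserve R3 C 5 -> on_hand[A=48 B=47 C=39] avail[A=48 B=47 C=34] open={R3}
Step 6: reserve R4 B 2 -> on_hand[A=48 B=47 C=39] avail[A=48 B=45 C=34] open={R3,R4}
Step 7: commit R3 -> on_hand[A=48 B=47 C=34] avail[A=48 B=45 C=34] open={R4}
Step 8: commit R4 -> on_hand[A=48 B=45 C=34] avail[A=48 B=45 C=34] open={}
Step 9: reserve R5 C 5 -> on_hand[A=48 B=45 C=34] avail[A=48 B=45 C=29] open={R5}
Step 10: reserve R6 B 1 -> on_hand[A=48 B=45 C=34] avail[A=48 B=44 C=29] open={R5,R6}
Step 11: commit R5 -> on_hand[A=48 B=45 C=29] avail[A=48 B=44 C=29] open={R6}
Step 12: reserve R7 A 8 -> on_hand[A=48 B=45 C=29] avail[A=40 B=44 C=29] open={R6,R7}
Step 13: commit R7 -> on_hand[A=40 B=45 C=29] avail[A=40 B=44 C=29] open={R6}
Step 14: reserve R8 A 8 -> on_hand[A=40 B=45 C=29] avail[A=32 B=44 C=29] open={R6,R8}
Step 15: reserve R9 A 4 -> on_hand[A=40 B=45 C=29] avail[A=28 B=44 C=29] open={R6,R8,R9}
Step 16: reserve R10 A 4 -> on_hand[A=40 B=45 C=29] avail[A=24 B=44 C=29] open={R10,R6,R8,R9}
Open reservations: ['R10', 'R6', 'R8', 'R9'] -> 4

Answer: 4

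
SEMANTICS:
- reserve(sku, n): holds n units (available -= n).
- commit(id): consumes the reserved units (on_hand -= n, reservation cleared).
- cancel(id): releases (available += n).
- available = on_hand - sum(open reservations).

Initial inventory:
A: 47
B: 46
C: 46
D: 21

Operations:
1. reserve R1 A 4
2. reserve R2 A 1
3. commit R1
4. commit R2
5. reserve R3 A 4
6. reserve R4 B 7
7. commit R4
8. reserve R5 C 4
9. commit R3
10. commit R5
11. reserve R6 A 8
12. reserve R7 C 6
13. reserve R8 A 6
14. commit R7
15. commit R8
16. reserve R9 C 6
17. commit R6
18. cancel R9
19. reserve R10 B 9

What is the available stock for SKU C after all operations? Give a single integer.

Step 1: reserve R1 A 4 -> on_hand[A=47 B=46 C=46 D=21] avail[A=43 B=46 C=46 D=21] open={R1}
Step 2: reserve R2 A 1 -> on_hand[A=47 B=46 C=46 D=21] avail[A=42 B=46 C=46 D=21] open={R1,R2}
Step 3: commit R1 -> on_hand[A=43 B=46 C=46 D=21] avail[A=42 B=46 C=46 D=21] open={R2}
Step 4: commit R2 -> on_hand[A=42 B=46 C=46 D=21] avail[A=42 B=46 C=46 D=21] open={}
Step 5: reserve R3 A 4 -> on_hand[A=42 B=46 C=46 D=21] avail[A=38 B=46 C=46 D=21] open={R3}
Step 6: reserve R4 B 7 -> on_hand[A=42 B=46 C=46 D=21] avail[A=38 B=39 C=46 D=21] open={R3,R4}
Step 7: commit R4 -> on_hand[A=42 B=39 C=46 D=21] avail[A=38 B=39 C=46 D=21] open={R3}
Step 8: reserve R5 C 4 -> on_hand[A=42 B=39 C=46 D=21] avail[A=38 B=39 C=42 D=21] open={R3,R5}
Step 9: commit R3 -> on_hand[A=38 B=39 C=46 D=21] avail[A=38 B=39 C=42 D=21] open={R5}
Step 10: commit R5 -> on_hand[A=38 B=39 C=42 D=21] avail[A=38 B=39 C=42 D=21] open={}
Step 11: reserve R6 A 8 -> on_hand[A=38 B=39 C=42 D=21] avail[A=30 B=39 C=42 D=21] open={R6}
Step 12: reserve R7 C 6 -> on_hand[A=38 B=39 C=42 D=21] avail[A=30 B=39 C=36 D=21] open={R6,R7}
Step 13: reserve R8 A 6 -> on_hand[A=38 B=39 C=42 D=21] avail[A=24 B=39 C=36 D=21] open={R6,R7,R8}
Step 14: commit R7 -> on_hand[A=38 B=39 C=36 D=21] avail[A=24 B=39 C=36 D=21] open={R6,R8}
Step 15: commit R8 -> on_hand[A=32 B=39 C=36 D=21] avail[A=24 B=39 C=36 D=21] open={R6}
Step 16: reserve R9 C 6 -> on_hand[A=32 B=39 C=36 D=21] avail[A=24 B=39 C=30 D=21] open={R6,R9}
Step 17: commit R6 -> on_hand[A=24 B=39 C=36 D=21] avail[A=24 B=39 C=30 D=21] open={R9}
Step 18: cancel R9 -> on_hand[A=24 B=39 C=36 D=21] avail[A=24 B=39 C=36 D=21] open={}
Step 19: reserve R10 B 9 -> on_hand[A=24 B=39 C=36 D=21] avail[A=24 B=30 C=36 D=21] open={R10}
Final available[C] = 36

Answer: 36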